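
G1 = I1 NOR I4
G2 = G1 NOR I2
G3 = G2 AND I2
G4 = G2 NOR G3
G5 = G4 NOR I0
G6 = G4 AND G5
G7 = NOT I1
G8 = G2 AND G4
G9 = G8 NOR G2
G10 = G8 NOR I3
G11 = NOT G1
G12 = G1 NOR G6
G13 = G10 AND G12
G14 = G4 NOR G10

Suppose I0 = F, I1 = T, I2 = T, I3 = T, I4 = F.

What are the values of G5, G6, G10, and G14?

G1 = I1 NOR I4 = T NOR F = F
G2 = G1 NOR I2 = F NOR T = F
G3 = G2 AND I2 = F AND T = F
G4 = G2 NOR G3 = F NOR F = T
G5 = G4 NOR I0 = T NOR F = F
G6 = G4 AND G5 = T AND F = F
G8 = G2 AND G4 = F AND T = F
G10 = G8 NOR I3 = F NOR T = F
G14 = G4 NOR G10 = T NOR F = F

G5 = F, G6 = F, G10 = F, G14 = F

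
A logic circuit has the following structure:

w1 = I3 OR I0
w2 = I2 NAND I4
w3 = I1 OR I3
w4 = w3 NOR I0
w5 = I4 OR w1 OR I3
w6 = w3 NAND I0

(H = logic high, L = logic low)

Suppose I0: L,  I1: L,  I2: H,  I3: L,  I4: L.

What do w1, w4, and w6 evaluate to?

w1 = L  w4 = H  w6 = H

w1 = I3 OR I0 = L OR L = L
w3 = I1 OR I3 = L OR L = L
w4 = w3 NOR I0 = L NOR L = H
w6 = w3 NAND I0 = L NAND L = H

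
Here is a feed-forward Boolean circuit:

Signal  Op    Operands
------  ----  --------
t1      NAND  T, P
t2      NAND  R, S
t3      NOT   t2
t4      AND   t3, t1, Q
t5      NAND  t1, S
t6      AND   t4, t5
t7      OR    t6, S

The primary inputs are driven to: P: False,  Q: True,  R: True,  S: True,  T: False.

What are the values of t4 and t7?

t4 = True, t7 = True

t1 = T NAND P = False NAND False = True
t2 = R NAND S = True NAND True = False
t3 = NOT t2 = NOT False = True
t4 = t3 AND t1 AND Q = True AND True AND True = True
t5 = t1 NAND S = True NAND True = False
t6 = t4 AND t5 = True AND False = False
t7 = t6 OR S = False OR True = True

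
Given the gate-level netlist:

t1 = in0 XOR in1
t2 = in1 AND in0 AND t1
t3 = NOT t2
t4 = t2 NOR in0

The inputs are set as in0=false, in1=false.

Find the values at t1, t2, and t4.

t1 = false, t2 = false, t4 = true

t1 = in0 XOR in1 = false XOR false = false
t2 = in1 AND in0 AND t1 = false AND false AND false = false
t4 = t2 NOR in0 = false NOR false = true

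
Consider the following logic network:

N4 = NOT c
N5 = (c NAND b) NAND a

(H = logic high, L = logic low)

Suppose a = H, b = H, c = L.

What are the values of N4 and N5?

N4 = H, N5 = L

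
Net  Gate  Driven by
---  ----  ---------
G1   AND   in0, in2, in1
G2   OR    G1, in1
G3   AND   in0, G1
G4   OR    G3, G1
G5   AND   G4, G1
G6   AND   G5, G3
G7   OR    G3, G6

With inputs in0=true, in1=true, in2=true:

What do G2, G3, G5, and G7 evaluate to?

G1 = in0 AND in2 AND in1 = true AND true AND true = true
G2 = G1 OR in1 = true OR true = true
G3 = in0 AND G1 = true AND true = true
G4 = G3 OR G1 = true OR true = true
G5 = G4 AND G1 = true AND true = true
G6 = G5 AND G3 = true AND true = true
G7 = G3 OR G6 = true OR true = true

G2 = true, G3 = true, G5 = true, G7 = true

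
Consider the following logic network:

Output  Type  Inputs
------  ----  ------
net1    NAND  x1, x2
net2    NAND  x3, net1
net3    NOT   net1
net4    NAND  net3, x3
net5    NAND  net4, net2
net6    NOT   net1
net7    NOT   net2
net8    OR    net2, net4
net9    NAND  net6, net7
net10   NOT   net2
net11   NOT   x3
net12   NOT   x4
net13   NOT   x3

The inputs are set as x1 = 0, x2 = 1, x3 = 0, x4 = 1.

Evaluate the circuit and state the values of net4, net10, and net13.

net4 = 1  net10 = 0  net13 = 1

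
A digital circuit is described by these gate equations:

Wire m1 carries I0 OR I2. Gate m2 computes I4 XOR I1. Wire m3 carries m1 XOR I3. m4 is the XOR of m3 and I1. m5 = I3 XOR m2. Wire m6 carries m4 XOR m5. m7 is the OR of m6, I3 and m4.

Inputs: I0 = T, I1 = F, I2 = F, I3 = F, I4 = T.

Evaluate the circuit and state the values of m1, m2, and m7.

m1 = I0 OR I2 = T OR F = T
m2 = I4 XOR I1 = T XOR F = T
m3 = m1 XOR I3 = T XOR F = T
m4 = m3 XOR I1 = T XOR F = T
m5 = I3 XOR m2 = F XOR T = T
m6 = m4 XOR m5 = T XOR T = F
m7 = m6 OR I3 OR m4 = F OR F OR T = T

m1 = T; m2 = T; m7 = T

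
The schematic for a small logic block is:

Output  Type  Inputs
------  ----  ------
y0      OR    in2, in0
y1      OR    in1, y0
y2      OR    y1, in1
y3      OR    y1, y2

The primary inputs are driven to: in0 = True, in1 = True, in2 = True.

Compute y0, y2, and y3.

y0 = True, y2 = True, y3 = True

y0 = in2 OR in0 = True OR True = True
y1 = in1 OR y0 = True OR True = True
y2 = y1 OR in1 = True OR True = True
y3 = y1 OR y2 = True OR True = True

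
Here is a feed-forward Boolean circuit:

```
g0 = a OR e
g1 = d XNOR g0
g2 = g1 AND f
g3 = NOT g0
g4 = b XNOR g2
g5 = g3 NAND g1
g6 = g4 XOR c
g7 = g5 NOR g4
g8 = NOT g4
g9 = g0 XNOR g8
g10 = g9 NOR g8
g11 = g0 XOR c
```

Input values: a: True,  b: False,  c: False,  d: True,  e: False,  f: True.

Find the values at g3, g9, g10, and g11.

g0 = a OR e = True OR False = True
g1 = d XNOR g0 = True XNOR True = True
g2 = g1 AND f = True AND True = True
g3 = NOT g0 = NOT True = False
g4 = b XNOR g2 = False XNOR True = False
g8 = NOT g4 = NOT False = True
g9 = g0 XNOR g8 = True XNOR True = True
g10 = g9 NOR g8 = True NOR True = False
g11 = g0 XOR c = True XOR False = True

g3 = False; g9 = True; g10 = False; g11 = True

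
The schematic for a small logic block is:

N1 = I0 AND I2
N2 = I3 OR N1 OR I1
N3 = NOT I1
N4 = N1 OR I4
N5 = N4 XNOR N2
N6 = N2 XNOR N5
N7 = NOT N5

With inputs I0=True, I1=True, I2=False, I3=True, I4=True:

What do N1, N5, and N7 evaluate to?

N1 = I0 AND I2 = True AND False = False
N2 = I3 OR N1 OR I1 = True OR False OR True = True
N4 = N1 OR I4 = False OR True = True
N5 = N4 XNOR N2 = True XNOR True = True
N7 = NOT N5 = NOT True = False

N1 = False, N5 = True, N7 = False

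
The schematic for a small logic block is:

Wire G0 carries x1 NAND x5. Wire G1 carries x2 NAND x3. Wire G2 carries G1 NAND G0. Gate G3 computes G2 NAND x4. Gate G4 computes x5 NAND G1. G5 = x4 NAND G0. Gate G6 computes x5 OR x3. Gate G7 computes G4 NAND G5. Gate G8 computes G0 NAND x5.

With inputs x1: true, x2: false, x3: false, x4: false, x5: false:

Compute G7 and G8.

G7 = false  G8 = true

G0 = x1 NAND x5 = true NAND false = true
G1 = x2 NAND x3 = false NAND false = true
G4 = x5 NAND G1 = false NAND true = true
G5 = x4 NAND G0 = false NAND true = true
G7 = G4 NAND G5 = true NAND true = false
G8 = G0 NAND x5 = true NAND false = true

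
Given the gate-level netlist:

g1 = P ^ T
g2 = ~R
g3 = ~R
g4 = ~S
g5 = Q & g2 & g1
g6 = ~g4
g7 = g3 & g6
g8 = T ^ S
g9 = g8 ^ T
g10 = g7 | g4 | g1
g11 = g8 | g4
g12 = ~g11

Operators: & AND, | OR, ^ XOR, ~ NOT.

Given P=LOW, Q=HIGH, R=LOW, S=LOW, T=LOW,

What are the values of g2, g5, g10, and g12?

g2 = HIGH, g5 = LOW, g10 = HIGH, g12 = LOW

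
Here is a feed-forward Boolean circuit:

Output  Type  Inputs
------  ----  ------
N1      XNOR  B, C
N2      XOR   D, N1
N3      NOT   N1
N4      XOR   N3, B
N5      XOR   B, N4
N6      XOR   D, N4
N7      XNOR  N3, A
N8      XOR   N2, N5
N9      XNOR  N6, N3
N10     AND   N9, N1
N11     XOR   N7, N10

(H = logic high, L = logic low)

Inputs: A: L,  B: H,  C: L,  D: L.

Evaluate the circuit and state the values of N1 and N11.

N1 = L  N11 = L

N1 = B XNOR C = H XNOR L = L
N3 = NOT N1 = NOT L = H
N4 = N3 XOR B = H XOR H = L
N6 = D XOR N4 = L XOR L = L
N7 = N3 XNOR A = H XNOR L = L
N9 = N6 XNOR N3 = L XNOR H = L
N10 = N9 AND N1 = L AND L = L
N11 = N7 XOR N10 = L XOR L = L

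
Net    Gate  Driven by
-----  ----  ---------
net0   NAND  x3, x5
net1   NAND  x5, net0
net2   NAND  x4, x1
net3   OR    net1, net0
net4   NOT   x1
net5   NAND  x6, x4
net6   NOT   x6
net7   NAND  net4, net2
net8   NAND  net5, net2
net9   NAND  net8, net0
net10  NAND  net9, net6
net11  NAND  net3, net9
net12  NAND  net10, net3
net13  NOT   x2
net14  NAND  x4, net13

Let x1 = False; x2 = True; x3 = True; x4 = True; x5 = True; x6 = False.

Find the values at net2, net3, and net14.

net2 = True, net3 = True, net14 = True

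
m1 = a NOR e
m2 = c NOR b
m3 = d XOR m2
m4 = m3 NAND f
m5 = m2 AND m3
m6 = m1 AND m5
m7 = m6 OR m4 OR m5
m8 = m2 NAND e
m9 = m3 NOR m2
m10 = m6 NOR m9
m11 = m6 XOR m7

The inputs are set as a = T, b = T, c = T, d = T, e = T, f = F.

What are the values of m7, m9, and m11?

m1 = a NOR e = T NOR T = F
m2 = c NOR b = T NOR T = F
m3 = d XOR m2 = T XOR F = T
m4 = m3 NAND f = T NAND F = T
m5 = m2 AND m3 = F AND T = F
m6 = m1 AND m5 = F AND F = F
m7 = m6 OR m4 OR m5 = F OR T OR F = T
m9 = m3 NOR m2 = T NOR F = F
m11 = m6 XOR m7 = F XOR T = T

m7 = T, m9 = F, m11 = T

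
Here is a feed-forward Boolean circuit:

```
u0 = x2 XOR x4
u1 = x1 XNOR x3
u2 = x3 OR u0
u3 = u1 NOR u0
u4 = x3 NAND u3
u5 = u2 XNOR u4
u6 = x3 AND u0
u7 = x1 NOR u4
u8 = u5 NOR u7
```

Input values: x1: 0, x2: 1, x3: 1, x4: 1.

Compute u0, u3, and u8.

u0 = x2 XOR x4 = 1 XOR 1 = 0
u1 = x1 XNOR x3 = 0 XNOR 1 = 0
u2 = x3 OR u0 = 1 OR 0 = 1
u3 = u1 NOR u0 = 0 NOR 0 = 1
u4 = x3 NAND u3 = 1 NAND 1 = 0
u5 = u2 XNOR u4 = 1 XNOR 0 = 0
u7 = x1 NOR u4 = 0 NOR 0 = 1
u8 = u5 NOR u7 = 0 NOR 1 = 0

u0 = 0  u3 = 1  u8 = 0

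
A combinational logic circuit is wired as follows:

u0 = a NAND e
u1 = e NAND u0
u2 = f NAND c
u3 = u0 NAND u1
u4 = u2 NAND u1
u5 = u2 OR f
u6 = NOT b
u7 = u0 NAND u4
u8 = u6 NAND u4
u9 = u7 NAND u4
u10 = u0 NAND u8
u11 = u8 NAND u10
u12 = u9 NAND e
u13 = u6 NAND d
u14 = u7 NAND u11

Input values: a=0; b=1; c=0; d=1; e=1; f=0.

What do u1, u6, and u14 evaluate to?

u0 = a NAND e = 0 NAND 1 = 1
u1 = e NAND u0 = 1 NAND 1 = 0
u2 = f NAND c = 0 NAND 0 = 1
u4 = u2 NAND u1 = 1 NAND 0 = 1
u6 = NOT b = NOT 1 = 0
u7 = u0 NAND u4 = 1 NAND 1 = 0
u8 = u6 NAND u4 = 0 NAND 1 = 1
u10 = u0 NAND u8 = 1 NAND 1 = 0
u11 = u8 NAND u10 = 1 NAND 0 = 1
u14 = u7 NAND u11 = 0 NAND 1 = 1

u1 = 0, u6 = 0, u14 = 1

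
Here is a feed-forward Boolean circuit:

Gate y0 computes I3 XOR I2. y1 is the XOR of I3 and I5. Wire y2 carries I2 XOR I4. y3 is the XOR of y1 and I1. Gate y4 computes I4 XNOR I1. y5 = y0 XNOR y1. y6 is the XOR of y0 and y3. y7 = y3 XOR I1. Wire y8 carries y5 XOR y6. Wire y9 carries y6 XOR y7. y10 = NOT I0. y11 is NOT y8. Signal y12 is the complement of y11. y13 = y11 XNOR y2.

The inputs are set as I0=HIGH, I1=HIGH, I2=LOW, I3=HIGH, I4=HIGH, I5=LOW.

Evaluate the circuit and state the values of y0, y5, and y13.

y0 = HIGH  y5 = HIGH  y13 = HIGH

y0 = I3 XOR I2 = HIGH XOR LOW = HIGH
y1 = I3 XOR I5 = HIGH XOR LOW = HIGH
y2 = I2 XOR I4 = LOW XOR HIGH = HIGH
y3 = y1 XOR I1 = HIGH XOR HIGH = LOW
y5 = y0 XNOR y1 = HIGH XNOR HIGH = HIGH
y6 = y0 XOR y3 = HIGH XOR LOW = HIGH
y8 = y5 XOR y6 = HIGH XOR HIGH = LOW
y11 = NOT y8 = NOT LOW = HIGH
y13 = y11 XNOR y2 = HIGH XNOR HIGH = HIGH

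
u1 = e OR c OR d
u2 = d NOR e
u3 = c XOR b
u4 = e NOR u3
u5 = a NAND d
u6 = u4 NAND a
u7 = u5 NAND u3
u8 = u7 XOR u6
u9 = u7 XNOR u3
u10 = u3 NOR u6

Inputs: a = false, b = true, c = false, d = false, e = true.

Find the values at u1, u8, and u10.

u1 = e OR c OR d = true OR false OR false = true
u3 = c XOR b = false XOR true = true
u4 = e NOR u3 = true NOR true = false
u5 = a NAND d = false NAND false = true
u6 = u4 NAND a = false NAND false = true
u7 = u5 NAND u3 = true NAND true = false
u8 = u7 XOR u6 = false XOR true = true
u10 = u3 NOR u6 = true NOR true = false

u1 = true, u8 = true, u10 = false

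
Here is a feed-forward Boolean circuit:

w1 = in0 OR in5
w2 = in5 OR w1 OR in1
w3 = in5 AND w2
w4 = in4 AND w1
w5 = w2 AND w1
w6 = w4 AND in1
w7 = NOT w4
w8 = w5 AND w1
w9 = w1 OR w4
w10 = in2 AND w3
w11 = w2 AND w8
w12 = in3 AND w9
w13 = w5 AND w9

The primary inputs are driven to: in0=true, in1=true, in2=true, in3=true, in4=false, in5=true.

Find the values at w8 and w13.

w8 = true, w13 = true

w1 = in0 OR in5 = true OR true = true
w2 = in5 OR w1 OR in1 = true OR true OR true = true
w4 = in4 AND w1 = false AND true = false
w5 = w2 AND w1 = true AND true = true
w8 = w5 AND w1 = true AND true = true
w9 = w1 OR w4 = true OR false = true
w13 = w5 AND w9 = true AND true = true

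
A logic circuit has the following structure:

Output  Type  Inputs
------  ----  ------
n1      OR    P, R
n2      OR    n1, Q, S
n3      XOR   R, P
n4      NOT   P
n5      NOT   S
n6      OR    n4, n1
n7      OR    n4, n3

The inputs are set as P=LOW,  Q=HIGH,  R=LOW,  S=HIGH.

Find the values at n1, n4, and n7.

n1 = LOW, n4 = HIGH, n7 = HIGH

n1 = P OR R = LOW OR LOW = LOW
n3 = R XOR P = LOW XOR LOW = LOW
n4 = NOT P = NOT LOW = HIGH
n7 = n4 OR n3 = HIGH OR LOW = HIGH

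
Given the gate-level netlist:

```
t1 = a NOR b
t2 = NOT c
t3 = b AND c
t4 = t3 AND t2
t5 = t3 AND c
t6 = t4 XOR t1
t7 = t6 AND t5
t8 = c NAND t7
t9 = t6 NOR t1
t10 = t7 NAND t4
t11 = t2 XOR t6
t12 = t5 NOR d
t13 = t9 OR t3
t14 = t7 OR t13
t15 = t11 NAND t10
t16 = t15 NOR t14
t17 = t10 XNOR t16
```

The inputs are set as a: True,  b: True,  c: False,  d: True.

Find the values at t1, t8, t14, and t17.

t1 = False, t8 = True, t14 = True, t17 = False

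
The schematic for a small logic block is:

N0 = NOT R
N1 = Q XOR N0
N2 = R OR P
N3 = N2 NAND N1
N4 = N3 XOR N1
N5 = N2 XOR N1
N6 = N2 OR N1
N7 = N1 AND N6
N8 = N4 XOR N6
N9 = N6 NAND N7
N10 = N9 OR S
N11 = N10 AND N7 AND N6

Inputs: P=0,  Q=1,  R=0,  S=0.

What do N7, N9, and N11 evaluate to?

N7 = 0  N9 = 1  N11 = 0

N0 = NOT R = NOT 0 = 1
N1 = Q XOR N0 = 1 XOR 1 = 0
N2 = R OR P = 0 OR 0 = 0
N6 = N2 OR N1 = 0 OR 0 = 0
N7 = N1 AND N6 = 0 AND 0 = 0
N9 = N6 NAND N7 = 0 NAND 0 = 1
N10 = N9 OR S = 1 OR 0 = 1
N11 = N10 AND N7 AND N6 = 1 AND 0 AND 0 = 0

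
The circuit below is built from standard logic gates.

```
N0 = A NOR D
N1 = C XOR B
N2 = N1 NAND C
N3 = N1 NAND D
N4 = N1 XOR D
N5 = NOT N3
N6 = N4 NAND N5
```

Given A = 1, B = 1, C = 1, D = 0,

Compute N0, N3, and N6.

N0 = 0, N3 = 1, N6 = 1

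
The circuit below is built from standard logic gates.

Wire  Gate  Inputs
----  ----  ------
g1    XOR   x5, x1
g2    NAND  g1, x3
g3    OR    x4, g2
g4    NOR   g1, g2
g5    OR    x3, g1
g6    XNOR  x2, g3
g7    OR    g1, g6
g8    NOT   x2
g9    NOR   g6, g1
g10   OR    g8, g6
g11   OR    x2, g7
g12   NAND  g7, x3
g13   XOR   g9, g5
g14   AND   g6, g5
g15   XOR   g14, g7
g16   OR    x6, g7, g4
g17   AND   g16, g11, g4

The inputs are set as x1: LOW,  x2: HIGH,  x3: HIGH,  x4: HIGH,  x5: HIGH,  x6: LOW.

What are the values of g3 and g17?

g1 = x5 XOR x1 = HIGH XOR LOW = HIGH
g2 = g1 NAND x3 = HIGH NAND HIGH = LOW
g3 = x4 OR g2 = HIGH OR LOW = HIGH
g4 = g1 NOR g2 = HIGH NOR LOW = LOW
g6 = x2 XNOR g3 = HIGH XNOR HIGH = HIGH
g7 = g1 OR g6 = HIGH OR HIGH = HIGH
g11 = x2 OR g7 = HIGH OR HIGH = HIGH
g16 = x6 OR g7 OR g4 = LOW OR HIGH OR LOW = HIGH
g17 = g16 AND g11 AND g4 = HIGH AND HIGH AND LOW = LOW

g3 = HIGH, g17 = LOW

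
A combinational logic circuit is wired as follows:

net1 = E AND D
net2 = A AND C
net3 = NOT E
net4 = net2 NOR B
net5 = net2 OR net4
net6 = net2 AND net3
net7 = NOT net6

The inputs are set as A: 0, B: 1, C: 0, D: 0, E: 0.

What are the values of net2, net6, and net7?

net2 = 0, net6 = 0, net7 = 1

net2 = A AND C = 0 AND 0 = 0
net3 = NOT E = NOT 0 = 1
net6 = net2 AND net3 = 0 AND 1 = 0
net7 = NOT net6 = NOT 0 = 1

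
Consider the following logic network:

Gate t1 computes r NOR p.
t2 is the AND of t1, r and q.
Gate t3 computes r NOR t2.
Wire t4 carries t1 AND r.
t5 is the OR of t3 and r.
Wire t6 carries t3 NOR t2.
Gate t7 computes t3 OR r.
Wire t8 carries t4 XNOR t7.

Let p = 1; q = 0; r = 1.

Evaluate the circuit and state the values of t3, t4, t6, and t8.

t1 = r NOR p = 1 NOR 1 = 0
t2 = t1 AND r AND q = 0 AND 1 AND 0 = 0
t3 = r NOR t2 = 1 NOR 0 = 0
t4 = t1 AND r = 0 AND 1 = 0
t6 = t3 NOR t2 = 0 NOR 0 = 1
t7 = t3 OR r = 0 OR 1 = 1
t8 = t4 XNOR t7 = 0 XNOR 1 = 0

t3 = 0, t4 = 0, t6 = 1, t8 = 0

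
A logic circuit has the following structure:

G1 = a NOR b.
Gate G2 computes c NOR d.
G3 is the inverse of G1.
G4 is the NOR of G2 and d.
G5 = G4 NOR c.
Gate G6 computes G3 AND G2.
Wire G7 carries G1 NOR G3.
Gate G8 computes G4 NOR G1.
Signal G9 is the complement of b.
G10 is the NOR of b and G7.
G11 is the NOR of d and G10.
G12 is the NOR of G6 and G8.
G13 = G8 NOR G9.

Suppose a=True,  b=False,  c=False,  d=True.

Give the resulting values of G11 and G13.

G1 = a NOR b = True NOR False = False
G2 = c NOR d = False NOR True = False
G3 = NOT G1 = NOT False = True
G4 = G2 NOR d = False NOR True = False
G7 = G1 NOR G3 = False NOR True = False
G8 = G4 NOR G1 = False NOR False = True
G9 = NOT b = NOT False = True
G10 = b NOR G7 = False NOR False = True
G11 = d NOR G10 = True NOR True = False
G13 = G8 NOR G9 = True NOR True = False

G11 = False; G13 = False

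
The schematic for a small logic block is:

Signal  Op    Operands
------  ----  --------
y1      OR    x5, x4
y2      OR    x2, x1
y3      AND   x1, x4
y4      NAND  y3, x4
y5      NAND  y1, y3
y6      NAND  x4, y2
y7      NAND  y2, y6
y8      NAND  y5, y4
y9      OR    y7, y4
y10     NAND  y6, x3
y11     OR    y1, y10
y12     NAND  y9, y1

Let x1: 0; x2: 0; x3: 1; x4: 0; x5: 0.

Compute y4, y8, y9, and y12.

y4 = 1, y8 = 0, y9 = 1, y12 = 1

y1 = x5 OR x4 = 0 OR 0 = 0
y2 = x2 OR x1 = 0 OR 0 = 0
y3 = x1 AND x4 = 0 AND 0 = 0
y4 = y3 NAND x4 = 0 NAND 0 = 1
y5 = y1 NAND y3 = 0 NAND 0 = 1
y6 = x4 NAND y2 = 0 NAND 0 = 1
y7 = y2 NAND y6 = 0 NAND 1 = 1
y8 = y5 NAND y4 = 1 NAND 1 = 0
y9 = y7 OR y4 = 1 OR 1 = 1
y12 = y9 NAND y1 = 1 NAND 0 = 1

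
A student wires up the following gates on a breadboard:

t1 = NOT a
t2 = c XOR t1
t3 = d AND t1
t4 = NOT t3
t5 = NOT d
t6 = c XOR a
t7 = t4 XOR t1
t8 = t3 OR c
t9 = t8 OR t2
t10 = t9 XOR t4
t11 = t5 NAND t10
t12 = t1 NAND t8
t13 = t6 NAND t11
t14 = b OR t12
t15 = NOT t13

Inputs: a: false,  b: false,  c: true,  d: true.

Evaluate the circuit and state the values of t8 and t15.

t8 = true, t15 = true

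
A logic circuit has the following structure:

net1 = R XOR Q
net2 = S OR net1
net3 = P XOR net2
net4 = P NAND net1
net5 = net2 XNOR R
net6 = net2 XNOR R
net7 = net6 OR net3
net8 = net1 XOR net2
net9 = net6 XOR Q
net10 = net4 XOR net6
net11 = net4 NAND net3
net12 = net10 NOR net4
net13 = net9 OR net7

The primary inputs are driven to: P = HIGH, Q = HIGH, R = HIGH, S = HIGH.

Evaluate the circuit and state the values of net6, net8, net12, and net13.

net1 = R XOR Q = HIGH XOR HIGH = LOW
net2 = S OR net1 = HIGH OR LOW = HIGH
net3 = P XOR net2 = HIGH XOR HIGH = LOW
net4 = P NAND net1 = HIGH NAND LOW = HIGH
net6 = net2 XNOR R = HIGH XNOR HIGH = HIGH
net7 = net6 OR net3 = HIGH OR LOW = HIGH
net8 = net1 XOR net2 = LOW XOR HIGH = HIGH
net9 = net6 XOR Q = HIGH XOR HIGH = LOW
net10 = net4 XOR net6 = HIGH XOR HIGH = LOW
net12 = net10 NOR net4 = LOW NOR HIGH = LOW
net13 = net9 OR net7 = LOW OR HIGH = HIGH

net6 = HIGH, net8 = HIGH, net12 = LOW, net13 = HIGH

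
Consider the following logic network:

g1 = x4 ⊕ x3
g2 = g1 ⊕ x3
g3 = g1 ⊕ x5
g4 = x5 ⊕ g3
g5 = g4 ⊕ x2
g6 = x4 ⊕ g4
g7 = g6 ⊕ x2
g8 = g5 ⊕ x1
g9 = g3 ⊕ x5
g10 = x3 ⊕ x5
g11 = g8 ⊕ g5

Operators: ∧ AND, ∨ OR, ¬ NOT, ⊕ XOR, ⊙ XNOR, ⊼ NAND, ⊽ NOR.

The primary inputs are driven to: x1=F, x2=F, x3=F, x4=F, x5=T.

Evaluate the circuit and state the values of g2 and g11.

g2 = F, g11 = F

g1 = x4 XOR x3 = F XOR F = F
g2 = g1 XOR x3 = F XOR F = F
g3 = g1 XOR x5 = F XOR T = T
g4 = x5 XOR g3 = T XOR T = F
g5 = g4 XOR x2 = F XOR F = F
g8 = g5 XOR x1 = F XOR F = F
g11 = g8 XOR g5 = F XOR F = F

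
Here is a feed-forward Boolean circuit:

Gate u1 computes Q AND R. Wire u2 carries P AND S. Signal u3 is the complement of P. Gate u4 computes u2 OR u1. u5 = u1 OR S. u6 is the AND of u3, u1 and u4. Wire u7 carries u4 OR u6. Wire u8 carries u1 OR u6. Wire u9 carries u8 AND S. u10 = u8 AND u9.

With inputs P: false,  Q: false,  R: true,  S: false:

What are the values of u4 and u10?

u4 = false, u10 = false

u1 = Q AND R = false AND true = false
u2 = P AND S = false AND false = false
u3 = NOT P = NOT false = true
u4 = u2 OR u1 = false OR false = false
u6 = u3 AND u1 AND u4 = true AND false AND false = false
u8 = u1 OR u6 = false OR false = false
u9 = u8 AND S = false AND false = false
u10 = u8 AND u9 = false AND false = false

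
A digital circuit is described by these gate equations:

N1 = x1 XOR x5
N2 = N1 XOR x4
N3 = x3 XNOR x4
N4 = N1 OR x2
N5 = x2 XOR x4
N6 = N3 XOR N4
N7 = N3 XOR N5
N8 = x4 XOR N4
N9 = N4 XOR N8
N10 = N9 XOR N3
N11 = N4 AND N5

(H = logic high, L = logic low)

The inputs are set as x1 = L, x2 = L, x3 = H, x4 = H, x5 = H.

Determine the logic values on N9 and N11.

N9 = H; N11 = H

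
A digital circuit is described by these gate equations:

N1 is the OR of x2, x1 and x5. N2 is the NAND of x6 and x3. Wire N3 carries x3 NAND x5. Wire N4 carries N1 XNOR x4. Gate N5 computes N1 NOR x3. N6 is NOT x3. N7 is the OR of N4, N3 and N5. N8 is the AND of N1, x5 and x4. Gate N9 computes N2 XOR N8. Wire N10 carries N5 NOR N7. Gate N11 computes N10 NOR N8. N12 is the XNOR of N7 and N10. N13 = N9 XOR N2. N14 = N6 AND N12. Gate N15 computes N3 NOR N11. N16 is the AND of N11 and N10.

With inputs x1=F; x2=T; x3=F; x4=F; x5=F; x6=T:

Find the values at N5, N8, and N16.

N5 = F, N8 = F, N16 = F

N1 = x2 OR x1 OR x5 = T OR F OR F = T
N3 = x3 NAND x5 = F NAND F = T
N4 = N1 XNOR x4 = T XNOR F = F
N5 = N1 NOR x3 = T NOR F = F
N7 = N4 OR N3 OR N5 = F OR T OR F = T
N8 = N1 AND x5 AND x4 = T AND F AND F = F
N10 = N5 NOR N7 = F NOR T = F
N11 = N10 NOR N8 = F NOR F = T
N16 = N11 AND N10 = T AND F = F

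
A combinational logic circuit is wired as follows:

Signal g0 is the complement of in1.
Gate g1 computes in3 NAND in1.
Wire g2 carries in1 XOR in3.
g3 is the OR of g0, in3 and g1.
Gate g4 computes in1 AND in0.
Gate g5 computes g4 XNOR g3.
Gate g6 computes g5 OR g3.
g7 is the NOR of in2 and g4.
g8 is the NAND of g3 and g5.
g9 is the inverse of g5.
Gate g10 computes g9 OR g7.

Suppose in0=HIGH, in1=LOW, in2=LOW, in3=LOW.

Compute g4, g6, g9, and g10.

g0 = NOT in1 = NOT LOW = HIGH
g1 = in3 NAND in1 = LOW NAND LOW = HIGH
g3 = g0 OR in3 OR g1 = HIGH OR LOW OR HIGH = HIGH
g4 = in1 AND in0 = LOW AND HIGH = LOW
g5 = g4 XNOR g3 = LOW XNOR HIGH = LOW
g6 = g5 OR g3 = LOW OR HIGH = HIGH
g7 = in2 NOR g4 = LOW NOR LOW = HIGH
g9 = NOT g5 = NOT LOW = HIGH
g10 = g9 OR g7 = HIGH OR HIGH = HIGH

g4 = LOW, g6 = HIGH, g9 = HIGH, g10 = HIGH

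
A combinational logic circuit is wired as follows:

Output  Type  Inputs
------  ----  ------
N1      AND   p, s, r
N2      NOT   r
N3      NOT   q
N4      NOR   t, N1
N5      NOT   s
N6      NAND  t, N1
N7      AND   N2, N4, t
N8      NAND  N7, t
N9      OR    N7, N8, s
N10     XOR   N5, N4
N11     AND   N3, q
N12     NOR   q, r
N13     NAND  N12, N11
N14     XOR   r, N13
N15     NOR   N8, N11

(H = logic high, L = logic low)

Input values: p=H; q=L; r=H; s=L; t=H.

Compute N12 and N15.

N1 = p AND s AND r = H AND L AND H = L
N2 = NOT r = NOT H = L
N3 = NOT q = NOT L = H
N4 = t NOR N1 = H NOR L = L
N7 = N2 AND N4 AND t = L AND L AND H = L
N8 = N7 NAND t = L NAND H = H
N11 = N3 AND q = H AND L = L
N12 = q NOR r = L NOR H = L
N15 = N8 NOR N11 = H NOR L = L

N12 = L, N15 = L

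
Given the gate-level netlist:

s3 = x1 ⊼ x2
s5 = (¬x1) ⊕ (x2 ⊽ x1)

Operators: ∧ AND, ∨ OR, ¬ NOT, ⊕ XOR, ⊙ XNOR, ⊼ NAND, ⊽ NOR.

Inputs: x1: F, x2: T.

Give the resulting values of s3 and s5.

s3 = F ⊼ T = T
s5 = (¬F) ⊕ (T ⊽ F) = T

s3 = T; s5 = T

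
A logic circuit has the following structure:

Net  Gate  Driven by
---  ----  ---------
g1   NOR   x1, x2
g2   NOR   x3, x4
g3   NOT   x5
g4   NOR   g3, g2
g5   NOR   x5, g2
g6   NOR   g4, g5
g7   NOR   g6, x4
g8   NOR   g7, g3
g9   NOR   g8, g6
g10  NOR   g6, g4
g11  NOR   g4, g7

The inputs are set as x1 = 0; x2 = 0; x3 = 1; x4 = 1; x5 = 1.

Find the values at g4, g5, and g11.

g2 = x3 NOR x4 = 1 NOR 1 = 0
g3 = NOT x5 = NOT 1 = 0
g4 = g3 NOR g2 = 0 NOR 0 = 1
g5 = x5 NOR g2 = 1 NOR 0 = 0
g6 = g4 NOR g5 = 1 NOR 0 = 0
g7 = g6 NOR x4 = 0 NOR 1 = 0
g11 = g4 NOR g7 = 1 NOR 0 = 0

g4 = 1; g5 = 0; g11 = 0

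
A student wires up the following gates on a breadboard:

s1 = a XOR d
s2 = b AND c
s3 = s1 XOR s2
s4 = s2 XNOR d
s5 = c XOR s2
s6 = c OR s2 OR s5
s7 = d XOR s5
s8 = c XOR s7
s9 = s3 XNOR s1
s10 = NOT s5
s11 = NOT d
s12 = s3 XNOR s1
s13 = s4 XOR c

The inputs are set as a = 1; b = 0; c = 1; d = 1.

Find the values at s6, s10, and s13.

s6 = 1, s10 = 0, s13 = 1

s2 = b AND c = 0 AND 1 = 0
s4 = s2 XNOR d = 0 XNOR 1 = 0
s5 = c XOR s2 = 1 XOR 0 = 1
s6 = c OR s2 OR s5 = 1 OR 0 OR 1 = 1
s10 = NOT s5 = NOT 1 = 0
s13 = s4 XOR c = 0 XOR 1 = 1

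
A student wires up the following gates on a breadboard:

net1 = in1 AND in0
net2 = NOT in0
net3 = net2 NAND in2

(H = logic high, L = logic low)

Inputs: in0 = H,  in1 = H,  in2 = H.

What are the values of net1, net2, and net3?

net1 = in1 AND in0 = H AND H = H
net2 = NOT in0 = NOT H = L
net3 = net2 NAND in2 = L NAND H = H

net1 = H, net2 = L, net3 = H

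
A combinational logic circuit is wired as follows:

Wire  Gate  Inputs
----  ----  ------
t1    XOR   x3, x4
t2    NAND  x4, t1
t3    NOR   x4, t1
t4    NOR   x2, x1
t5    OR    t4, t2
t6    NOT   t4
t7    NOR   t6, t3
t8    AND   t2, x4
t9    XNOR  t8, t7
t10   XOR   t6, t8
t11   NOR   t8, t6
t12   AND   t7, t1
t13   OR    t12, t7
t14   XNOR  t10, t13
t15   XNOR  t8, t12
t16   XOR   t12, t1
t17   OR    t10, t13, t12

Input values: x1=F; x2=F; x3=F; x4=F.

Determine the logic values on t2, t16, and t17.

t2 = T; t16 = F; t17 = F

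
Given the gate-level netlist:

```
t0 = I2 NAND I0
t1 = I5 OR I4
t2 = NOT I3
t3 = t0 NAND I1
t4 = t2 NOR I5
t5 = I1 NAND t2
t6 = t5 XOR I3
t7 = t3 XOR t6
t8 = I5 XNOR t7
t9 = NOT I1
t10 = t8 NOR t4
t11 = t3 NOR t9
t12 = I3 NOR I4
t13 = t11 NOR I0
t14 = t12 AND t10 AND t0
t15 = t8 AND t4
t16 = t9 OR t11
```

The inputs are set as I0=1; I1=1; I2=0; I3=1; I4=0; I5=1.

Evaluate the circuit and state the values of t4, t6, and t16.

t4 = 0, t6 = 0, t16 = 1

t0 = I2 NAND I0 = 0 NAND 1 = 1
t2 = NOT I3 = NOT 1 = 0
t3 = t0 NAND I1 = 1 NAND 1 = 0
t4 = t2 NOR I5 = 0 NOR 1 = 0
t5 = I1 NAND t2 = 1 NAND 0 = 1
t6 = t5 XOR I3 = 1 XOR 1 = 0
t9 = NOT I1 = NOT 1 = 0
t11 = t3 NOR t9 = 0 NOR 0 = 1
t16 = t9 OR t11 = 0 OR 1 = 1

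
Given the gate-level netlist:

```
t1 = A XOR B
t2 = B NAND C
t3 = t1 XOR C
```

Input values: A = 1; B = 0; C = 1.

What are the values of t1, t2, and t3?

t1 = 1; t2 = 1; t3 = 0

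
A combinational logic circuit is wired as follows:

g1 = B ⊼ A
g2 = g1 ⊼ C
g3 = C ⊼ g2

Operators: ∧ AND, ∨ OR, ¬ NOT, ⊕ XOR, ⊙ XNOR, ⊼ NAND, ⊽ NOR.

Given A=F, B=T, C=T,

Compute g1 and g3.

g1 = B NAND A = T NAND F = T
g2 = g1 NAND C = T NAND T = F
g3 = C NAND g2 = T NAND F = T

g1 = T, g3 = T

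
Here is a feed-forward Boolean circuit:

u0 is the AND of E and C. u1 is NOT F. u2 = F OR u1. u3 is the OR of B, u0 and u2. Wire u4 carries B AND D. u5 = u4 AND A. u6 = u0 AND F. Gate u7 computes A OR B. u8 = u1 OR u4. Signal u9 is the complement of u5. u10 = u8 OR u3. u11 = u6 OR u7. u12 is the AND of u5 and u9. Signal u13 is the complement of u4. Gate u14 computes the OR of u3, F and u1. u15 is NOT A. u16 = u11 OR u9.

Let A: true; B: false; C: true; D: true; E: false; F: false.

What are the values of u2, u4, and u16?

u0 = E AND C = false AND true = false
u1 = NOT F = NOT false = true
u2 = F OR u1 = false OR true = true
u4 = B AND D = false AND true = false
u5 = u4 AND A = false AND true = false
u6 = u0 AND F = false AND false = false
u7 = A OR B = true OR false = true
u9 = NOT u5 = NOT false = true
u11 = u6 OR u7 = false OR true = true
u16 = u11 OR u9 = true OR true = true

u2 = true  u4 = false  u16 = true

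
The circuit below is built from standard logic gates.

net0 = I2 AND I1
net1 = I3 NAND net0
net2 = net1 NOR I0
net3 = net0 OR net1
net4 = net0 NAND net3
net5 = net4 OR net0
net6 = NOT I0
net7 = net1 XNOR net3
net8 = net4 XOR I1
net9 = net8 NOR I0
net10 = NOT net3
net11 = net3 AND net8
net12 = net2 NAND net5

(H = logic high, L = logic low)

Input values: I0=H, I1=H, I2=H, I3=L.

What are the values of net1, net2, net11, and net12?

net1 = H; net2 = L; net11 = H; net12 = H

net0 = I2 AND I1 = H AND H = H
net1 = I3 NAND net0 = L NAND H = H
net2 = net1 NOR I0 = H NOR H = L
net3 = net0 OR net1 = H OR H = H
net4 = net0 NAND net3 = H NAND H = L
net5 = net4 OR net0 = L OR H = H
net8 = net4 XOR I1 = L XOR H = H
net11 = net3 AND net8 = H AND H = H
net12 = net2 NAND net5 = L NAND H = H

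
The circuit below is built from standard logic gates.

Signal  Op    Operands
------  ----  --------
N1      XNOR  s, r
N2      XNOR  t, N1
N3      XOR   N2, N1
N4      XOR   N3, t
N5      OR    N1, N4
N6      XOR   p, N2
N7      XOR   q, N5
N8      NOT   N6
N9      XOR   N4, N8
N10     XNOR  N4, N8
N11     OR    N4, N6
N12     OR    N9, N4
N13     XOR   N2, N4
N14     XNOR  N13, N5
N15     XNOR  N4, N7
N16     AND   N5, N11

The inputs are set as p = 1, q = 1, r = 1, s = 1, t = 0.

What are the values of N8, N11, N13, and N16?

N1 = s XNOR r = 1 XNOR 1 = 1
N2 = t XNOR N1 = 0 XNOR 1 = 0
N3 = N2 XOR N1 = 0 XOR 1 = 1
N4 = N3 XOR t = 1 XOR 0 = 1
N5 = N1 OR N4 = 1 OR 1 = 1
N6 = p XOR N2 = 1 XOR 0 = 1
N8 = NOT N6 = NOT 1 = 0
N11 = N4 OR N6 = 1 OR 1 = 1
N13 = N2 XOR N4 = 0 XOR 1 = 1
N16 = N5 AND N11 = 1 AND 1 = 1

N8 = 0, N11 = 1, N13 = 1, N16 = 1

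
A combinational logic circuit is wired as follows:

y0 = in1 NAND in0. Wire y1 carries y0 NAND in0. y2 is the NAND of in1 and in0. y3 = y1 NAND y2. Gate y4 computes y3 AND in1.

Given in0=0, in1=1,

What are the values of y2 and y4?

y2 = 1, y4 = 0

y0 = in1 NAND in0 = 1 NAND 0 = 1
y1 = y0 NAND in0 = 1 NAND 0 = 1
y2 = in1 NAND in0 = 1 NAND 0 = 1
y3 = y1 NAND y2 = 1 NAND 1 = 0
y4 = y3 AND in1 = 0 AND 1 = 0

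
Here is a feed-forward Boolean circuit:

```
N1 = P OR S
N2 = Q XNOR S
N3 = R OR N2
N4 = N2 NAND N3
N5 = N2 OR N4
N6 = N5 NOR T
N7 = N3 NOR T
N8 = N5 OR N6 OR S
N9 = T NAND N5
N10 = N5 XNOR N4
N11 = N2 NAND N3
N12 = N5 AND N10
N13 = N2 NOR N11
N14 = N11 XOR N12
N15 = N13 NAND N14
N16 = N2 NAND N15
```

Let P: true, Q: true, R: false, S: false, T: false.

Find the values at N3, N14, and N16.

N2 = Q XNOR S = true XNOR false = false
N3 = R OR N2 = false OR false = false
N4 = N2 NAND N3 = false NAND false = true
N5 = N2 OR N4 = false OR true = true
N10 = N5 XNOR N4 = true XNOR true = true
N11 = N2 NAND N3 = false NAND false = true
N12 = N5 AND N10 = true AND true = true
N13 = N2 NOR N11 = false NOR true = false
N14 = N11 XOR N12 = true XOR true = false
N15 = N13 NAND N14 = false NAND false = true
N16 = N2 NAND N15 = false NAND true = true

N3 = false; N14 = false; N16 = true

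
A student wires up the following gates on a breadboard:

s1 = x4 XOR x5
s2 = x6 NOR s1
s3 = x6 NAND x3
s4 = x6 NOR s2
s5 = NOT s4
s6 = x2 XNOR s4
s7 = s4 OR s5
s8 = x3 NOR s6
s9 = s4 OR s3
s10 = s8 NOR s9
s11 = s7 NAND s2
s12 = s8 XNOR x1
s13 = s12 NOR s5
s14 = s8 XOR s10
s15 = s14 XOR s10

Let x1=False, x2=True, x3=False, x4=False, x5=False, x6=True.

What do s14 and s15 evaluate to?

s14 = True  s15 = True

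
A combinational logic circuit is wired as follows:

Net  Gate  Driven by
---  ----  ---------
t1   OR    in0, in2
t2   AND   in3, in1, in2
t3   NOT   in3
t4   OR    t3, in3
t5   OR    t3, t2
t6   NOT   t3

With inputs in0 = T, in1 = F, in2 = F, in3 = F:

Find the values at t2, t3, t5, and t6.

t2 = F, t3 = T, t5 = T, t6 = F

t2 = in3 AND in1 AND in2 = F AND F AND F = F
t3 = NOT in3 = NOT F = T
t5 = t3 OR t2 = T OR F = T
t6 = NOT t3 = NOT T = F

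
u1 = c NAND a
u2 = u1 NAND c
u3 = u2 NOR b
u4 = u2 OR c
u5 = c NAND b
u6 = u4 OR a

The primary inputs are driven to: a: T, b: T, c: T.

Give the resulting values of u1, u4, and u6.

u1 = F, u4 = T, u6 = T

u1 = c NAND a = T NAND T = F
u2 = u1 NAND c = F NAND T = T
u4 = u2 OR c = T OR T = T
u6 = u4 OR a = T OR T = T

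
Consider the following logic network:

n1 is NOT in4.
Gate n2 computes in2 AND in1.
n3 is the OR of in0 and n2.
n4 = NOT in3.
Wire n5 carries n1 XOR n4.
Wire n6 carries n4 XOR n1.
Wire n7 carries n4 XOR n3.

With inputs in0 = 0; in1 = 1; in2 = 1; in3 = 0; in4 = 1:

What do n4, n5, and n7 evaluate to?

n4 = 1; n5 = 1; n7 = 0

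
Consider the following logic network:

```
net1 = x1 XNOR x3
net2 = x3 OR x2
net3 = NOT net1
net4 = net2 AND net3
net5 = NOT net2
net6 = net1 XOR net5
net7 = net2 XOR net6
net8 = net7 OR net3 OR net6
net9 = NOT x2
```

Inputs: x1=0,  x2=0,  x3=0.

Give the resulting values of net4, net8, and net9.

net4 = 0, net8 = 0, net9 = 1

net1 = x1 XNOR x3 = 0 XNOR 0 = 1
net2 = x3 OR x2 = 0 OR 0 = 0
net3 = NOT net1 = NOT 1 = 0
net4 = net2 AND net3 = 0 AND 0 = 0
net5 = NOT net2 = NOT 0 = 1
net6 = net1 XOR net5 = 1 XOR 1 = 0
net7 = net2 XOR net6 = 0 XOR 0 = 0
net8 = net7 OR net3 OR net6 = 0 OR 0 OR 0 = 0
net9 = NOT x2 = NOT 0 = 1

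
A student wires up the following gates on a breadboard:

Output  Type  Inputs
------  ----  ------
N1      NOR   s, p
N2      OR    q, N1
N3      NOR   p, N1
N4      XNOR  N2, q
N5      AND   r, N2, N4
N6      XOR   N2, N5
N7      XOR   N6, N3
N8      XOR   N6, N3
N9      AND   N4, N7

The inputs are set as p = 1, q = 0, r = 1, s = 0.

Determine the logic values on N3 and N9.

N3 = 0; N9 = 0

N1 = s NOR p = 0 NOR 1 = 0
N2 = q OR N1 = 0 OR 0 = 0
N3 = p NOR N1 = 1 NOR 0 = 0
N4 = N2 XNOR q = 0 XNOR 0 = 1
N5 = r AND N2 AND N4 = 1 AND 0 AND 1 = 0
N6 = N2 XOR N5 = 0 XOR 0 = 0
N7 = N6 XOR N3 = 0 XOR 0 = 0
N9 = N4 AND N7 = 1 AND 0 = 0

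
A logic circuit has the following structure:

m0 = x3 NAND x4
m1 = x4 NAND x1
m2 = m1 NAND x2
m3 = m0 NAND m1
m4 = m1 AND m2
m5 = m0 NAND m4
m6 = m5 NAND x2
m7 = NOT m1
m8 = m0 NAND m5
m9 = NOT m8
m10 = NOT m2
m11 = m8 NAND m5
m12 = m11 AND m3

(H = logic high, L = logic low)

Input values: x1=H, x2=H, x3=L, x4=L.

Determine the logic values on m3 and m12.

m3 = L  m12 = L

m0 = x3 NAND x4 = L NAND L = H
m1 = x4 NAND x1 = L NAND H = H
m2 = m1 NAND x2 = H NAND H = L
m3 = m0 NAND m1 = H NAND H = L
m4 = m1 AND m2 = H AND L = L
m5 = m0 NAND m4 = H NAND L = H
m8 = m0 NAND m5 = H NAND H = L
m11 = m8 NAND m5 = L NAND H = H
m12 = m11 AND m3 = H AND L = L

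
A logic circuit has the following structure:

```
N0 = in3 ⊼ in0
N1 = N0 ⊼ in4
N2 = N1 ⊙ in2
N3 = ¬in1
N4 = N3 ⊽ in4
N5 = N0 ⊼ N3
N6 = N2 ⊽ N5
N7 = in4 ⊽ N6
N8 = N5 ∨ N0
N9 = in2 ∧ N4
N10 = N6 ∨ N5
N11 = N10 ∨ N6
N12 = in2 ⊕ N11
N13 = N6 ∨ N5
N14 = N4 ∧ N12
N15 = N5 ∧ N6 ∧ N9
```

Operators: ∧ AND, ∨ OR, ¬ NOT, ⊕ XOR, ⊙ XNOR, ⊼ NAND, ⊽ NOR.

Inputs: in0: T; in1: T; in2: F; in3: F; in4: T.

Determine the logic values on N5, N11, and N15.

N5 = T, N11 = T, N15 = F

N0 = in3 NAND in0 = F NAND T = T
N1 = N0 NAND in4 = T NAND T = F
N2 = N1 XNOR in2 = F XNOR F = T
N3 = NOT in1 = NOT T = F
N4 = N3 NOR in4 = F NOR T = F
N5 = N0 NAND N3 = T NAND F = T
N6 = N2 NOR N5 = T NOR T = F
N9 = in2 AND N4 = F AND F = F
N10 = N6 OR N5 = F OR T = T
N11 = N10 OR N6 = T OR F = T
N15 = N5 AND N6 AND N9 = T AND F AND F = F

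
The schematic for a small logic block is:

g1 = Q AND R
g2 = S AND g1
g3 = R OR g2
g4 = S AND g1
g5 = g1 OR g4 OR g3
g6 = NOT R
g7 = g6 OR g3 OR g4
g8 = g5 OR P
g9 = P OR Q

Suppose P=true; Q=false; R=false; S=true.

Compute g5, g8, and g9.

g5 = false, g8 = true, g9 = true

g1 = Q AND R = false AND false = false
g2 = S AND g1 = true AND false = false
g3 = R OR g2 = false OR false = false
g4 = S AND g1 = true AND false = false
g5 = g1 OR g4 OR g3 = false OR false OR false = false
g8 = g5 OR P = false OR true = true
g9 = P OR Q = true OR false = true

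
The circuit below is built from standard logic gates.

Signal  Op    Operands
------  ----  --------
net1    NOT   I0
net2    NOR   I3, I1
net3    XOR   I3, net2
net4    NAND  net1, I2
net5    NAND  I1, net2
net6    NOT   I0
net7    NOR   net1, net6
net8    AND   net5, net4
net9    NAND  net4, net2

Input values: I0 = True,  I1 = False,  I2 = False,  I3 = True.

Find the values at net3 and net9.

net3 = True, net9 = True

net1 = NOT I0 = NOT True = False
net2 = I3 NOR I1 = True NOR False = False
net3 = I3 XOR net2 = True XOR False = True
net4 = net1 NAND I2 = False NAND False = True
net9 = net4 NAND net2 = True NAND False = True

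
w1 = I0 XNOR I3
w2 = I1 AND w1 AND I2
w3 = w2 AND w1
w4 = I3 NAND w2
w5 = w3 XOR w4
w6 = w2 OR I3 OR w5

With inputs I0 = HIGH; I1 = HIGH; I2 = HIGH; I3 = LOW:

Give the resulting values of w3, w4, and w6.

w1 = I0 XNOR I3 = HIGH XNOR LOW = LOW
w2 = I1 AND w1 AND I2 = HIGH AND LOW AND HIGH = LOW
w3 = w2 AND w1 = LOW AND LOW = LOW
w4 = I3 NAND w2 = LOW NAND LOW = HIGH
w5 = w3 XOR w4 = LOW XOR HIGH = HIGH
w6 = w2 OR I3 OR w5 = LOW OR LOW OR HIGH = HIGH

w3 = LOW; w4 = HIGH; w6 = HIGH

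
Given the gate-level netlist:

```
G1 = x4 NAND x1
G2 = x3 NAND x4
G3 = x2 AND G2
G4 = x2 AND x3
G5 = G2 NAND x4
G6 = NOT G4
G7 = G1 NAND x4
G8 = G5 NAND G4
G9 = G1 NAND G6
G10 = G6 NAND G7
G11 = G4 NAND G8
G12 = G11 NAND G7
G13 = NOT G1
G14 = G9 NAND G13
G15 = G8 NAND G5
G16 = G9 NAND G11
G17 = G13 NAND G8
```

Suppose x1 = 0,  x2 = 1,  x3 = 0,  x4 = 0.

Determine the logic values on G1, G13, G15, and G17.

G1 = x4 NAND x1 = 0 NAND 0 = 1
G2 = x3 NAND x4 = 0 NAND 0 = 1
G4 = x2 AND x3 = 1 AND 0 = 0
G5 = G2 NAND x4 = 1 NAND 0 = 1
G8 = G5 NAND G4 = 1 NAND 0 = 1
G13 = NOT G1 = NOT 1 = 0
G15 = G8 NAND G5 = 1 NAND 1 = 0
G17 = G13 NAND G8 = 0 NAND 1 = 1

G1 = 1, G13 = 0, G15 = 0, G17 = 1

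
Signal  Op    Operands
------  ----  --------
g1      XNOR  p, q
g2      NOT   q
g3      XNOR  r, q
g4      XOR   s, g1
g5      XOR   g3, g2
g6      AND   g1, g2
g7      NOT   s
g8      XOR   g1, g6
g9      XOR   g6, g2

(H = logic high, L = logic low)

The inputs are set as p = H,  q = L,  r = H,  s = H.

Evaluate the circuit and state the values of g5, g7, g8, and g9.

g1 = p XNOR q = H XNOR L = L
g2 = NOT q = NOT L = H
g3 = r XNOR q = H XNOR L = L
g5 = g3 XOR g2 = L XOR H = H
g6 = g1 AND g2 = L AND H = L
g7 = NOT s = NOT H = L
g8 = g1 XOR g6 = L XOR L = L
g9 = g6 XOR g2 = L XOR H = H

g5 = H  g7 = L  g8 = L  g9 = H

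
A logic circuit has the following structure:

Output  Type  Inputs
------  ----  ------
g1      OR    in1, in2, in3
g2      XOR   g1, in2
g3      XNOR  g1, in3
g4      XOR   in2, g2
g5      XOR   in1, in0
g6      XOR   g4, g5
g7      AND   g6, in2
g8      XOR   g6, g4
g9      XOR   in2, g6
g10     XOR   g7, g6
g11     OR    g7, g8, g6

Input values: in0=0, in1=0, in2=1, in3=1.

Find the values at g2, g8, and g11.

g2 = 0  g8 = 0  g11 = 1

g1 = in1 OR in2 OR in3 = 0 OR 1 OR 1 = 1
g2 = g1 XOR in2 = 1 XOR 1 = 0
g4 = in2 XOR g2 = 1 XOR 0 = 1
g5 = in1 XOR in0 = 0 XOR 0 = 0
g6 = g4 XOR g5 = 1 XOR 0 = 1
g7 = g6 AND in2 = 1 AND 1 = 1
g8 = g6 XOR g4 = 1 XOR 1 = 0
g11 = g7 OR g8 OR g6 = 1 OR 0 OR 1 = 1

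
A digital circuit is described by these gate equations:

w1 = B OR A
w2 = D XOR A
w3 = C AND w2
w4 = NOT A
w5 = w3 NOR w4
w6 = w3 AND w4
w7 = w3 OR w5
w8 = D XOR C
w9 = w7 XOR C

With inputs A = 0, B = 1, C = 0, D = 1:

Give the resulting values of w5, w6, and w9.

w5 = 0; w6 = 0; w9 = 0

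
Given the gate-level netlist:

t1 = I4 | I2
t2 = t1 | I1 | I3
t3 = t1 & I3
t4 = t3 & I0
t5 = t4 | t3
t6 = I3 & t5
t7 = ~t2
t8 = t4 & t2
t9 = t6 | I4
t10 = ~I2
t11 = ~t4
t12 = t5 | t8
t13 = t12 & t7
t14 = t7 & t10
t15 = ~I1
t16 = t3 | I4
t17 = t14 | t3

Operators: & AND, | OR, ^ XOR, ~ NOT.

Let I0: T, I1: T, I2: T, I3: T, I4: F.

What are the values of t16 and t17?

t16 = T, t17 = T

t1 = I4 OR I2 = F OR T = T
t2 = t1 OR I1 OR I3 = T OR T OR T = T
t3 = t1 AND I3 = T AND T = T
t7 = NOT t2 = NOT T = F
t10 = NOT I2 = NOT T = F
t14 = t7 AND t10 = F AND F = F
t16 = t3 OR I4 = T OR F = T
t17 = t14 OR t3 = F OR T = T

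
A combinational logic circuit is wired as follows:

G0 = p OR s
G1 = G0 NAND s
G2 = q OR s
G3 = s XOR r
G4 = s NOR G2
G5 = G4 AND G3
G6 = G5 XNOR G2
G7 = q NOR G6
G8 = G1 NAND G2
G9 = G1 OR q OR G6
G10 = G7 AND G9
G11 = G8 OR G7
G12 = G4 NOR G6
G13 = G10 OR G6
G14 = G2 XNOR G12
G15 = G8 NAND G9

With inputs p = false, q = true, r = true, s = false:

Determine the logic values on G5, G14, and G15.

G0 = p OR s = false OR false = false
G1 = G0 NAND s = false NAND false = true
G2 = q OR s = true OR false = true
G3 = s XOR r = false XOR true = true
G4 = s NOR G2 = false NOR true = false
G5 = G4 AND G3 = false AND true = false
G6 = G5 XNOR G2 = false XNOR true = false
G8 = G1 NAND G2 = true NAND true = false
G9 = G1 OR q OR G6 = true OR true OR false = true
G12 = G4 NOR G6 = false NOR false = true
G14 = G2 XNOR G12 = true XNOR true = true
G15 = G8 NAND G9 = false NAND true = true

G5 = false; G14 = true; G15 = true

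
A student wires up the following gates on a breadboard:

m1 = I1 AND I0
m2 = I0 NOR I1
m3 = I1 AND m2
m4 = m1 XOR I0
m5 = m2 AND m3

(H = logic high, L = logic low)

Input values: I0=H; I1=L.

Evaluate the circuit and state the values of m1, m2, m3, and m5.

m1 = L, m2 = L, m3 = L, m5 = L

m1 = I1 AND I0 = L AND H = L
m2 = I0 NOR I1 = H NOR L = L
m3 = I1 AND m2 = L AND L = L
m5 = m2 AND m3 = L AND L = L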